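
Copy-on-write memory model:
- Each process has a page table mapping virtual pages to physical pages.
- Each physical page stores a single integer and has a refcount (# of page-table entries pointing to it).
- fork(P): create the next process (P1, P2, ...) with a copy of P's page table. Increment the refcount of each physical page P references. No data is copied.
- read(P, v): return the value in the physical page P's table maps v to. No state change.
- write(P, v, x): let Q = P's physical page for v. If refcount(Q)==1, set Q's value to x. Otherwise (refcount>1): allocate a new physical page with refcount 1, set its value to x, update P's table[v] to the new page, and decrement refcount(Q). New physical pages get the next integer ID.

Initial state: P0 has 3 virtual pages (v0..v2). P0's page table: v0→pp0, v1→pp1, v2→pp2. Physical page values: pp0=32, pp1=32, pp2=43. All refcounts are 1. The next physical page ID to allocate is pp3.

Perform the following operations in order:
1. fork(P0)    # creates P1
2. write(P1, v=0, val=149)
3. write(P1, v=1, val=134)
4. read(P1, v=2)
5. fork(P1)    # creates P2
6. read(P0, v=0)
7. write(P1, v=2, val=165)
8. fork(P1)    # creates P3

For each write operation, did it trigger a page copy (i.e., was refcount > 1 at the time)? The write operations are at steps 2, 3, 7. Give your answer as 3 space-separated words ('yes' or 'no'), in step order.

Op 1: fork(P0) -> P1. 3 ppages; refcounts: pp0:2 pp1:2 pp2:2
Op 2: write(P1, v0, 149). refcount(pp0)=2>1 -> COPY to pp3. 4 ppages; refcounts: pp0:1 pp1:2 pp2:2 pp3:1
Op 3: write(P1, v1, 134). refcount(pp1)=2>1 -> COPY to pp4. 5 ppages; refcounts: pp0:1 pp1:1 pp2:2 pp3:1 pp4:1
Op 4: read(P1, v2) -> 43. No state change.
Op 5: fork(P1) -> P2. 5 ppages; refcounts: pp0:1 pp1:1 pp2:3 pp3:2 pp4:2
Op 6: read(P0, v0) -> 32. No state change.
Op 7: write(P1, v2, 165). refcount(pp2)=3>1 -> COPY to pp5. 6 ppages; refcounts: pp0:1 pp1:1 pp2:2 pp3:2 pp4:2 pp5:1
Op 8: fork(P1) -> P3. 6 ppages; refcounts: pp0:1 pp1:1 pp2:2 pp3:3 pp4:3 pp5:2

yes yes yes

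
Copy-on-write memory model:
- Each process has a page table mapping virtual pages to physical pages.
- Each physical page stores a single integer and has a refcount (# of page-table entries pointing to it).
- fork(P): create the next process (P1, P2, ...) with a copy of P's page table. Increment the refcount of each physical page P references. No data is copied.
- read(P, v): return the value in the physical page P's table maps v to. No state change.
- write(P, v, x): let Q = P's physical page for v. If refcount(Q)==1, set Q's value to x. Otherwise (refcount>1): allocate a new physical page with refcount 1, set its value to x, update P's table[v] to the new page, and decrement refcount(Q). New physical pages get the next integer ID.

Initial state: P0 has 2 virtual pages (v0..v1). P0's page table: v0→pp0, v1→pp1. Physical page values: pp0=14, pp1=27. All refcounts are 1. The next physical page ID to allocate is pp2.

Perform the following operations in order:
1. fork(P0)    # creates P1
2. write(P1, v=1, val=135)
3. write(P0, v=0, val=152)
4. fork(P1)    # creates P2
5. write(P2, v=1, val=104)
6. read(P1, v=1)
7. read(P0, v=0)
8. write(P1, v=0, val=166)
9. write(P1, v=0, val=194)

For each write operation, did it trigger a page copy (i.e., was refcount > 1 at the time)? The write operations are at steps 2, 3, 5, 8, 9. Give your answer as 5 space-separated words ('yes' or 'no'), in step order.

Op 1: fork(P0) -> P1. 2 ppages; refcounts: pp0:2 pp1:2
Op 2: write(P1, v1, 135). refcount(pp1)=2>1 -> COPY to pp2. 3 ppages; refcounts: pp0:2 pp1:1 pp2:1
Op 3: write(P0, v0, 152). refcount(pp0)=2>1 -> COPY to pp3. 4 ppages; refcounts: pp0:1 pp1:1 pp2:1 pp3:1
Op 4: fork(P1) -> P2. 4 ppages; refcounts: pp0:2 pp1:1 pp2:2 pp3:1
Op 5: write(P2, v1, 104). refcount(pp2)=2>1 -> COPY to pp4. 5 ppages; refcounts: pp0:2 pp1:1 pp2:1 pp3:1 pp4:1
Op 6: read(P1, v1) -> 135. No state change.
Op 7: read(P0, v0) -> 152. No state change.
Op 8: write(P1, v0, 166). refcount(pp0)=2>1 -> COPY to pp5. 6 ppages; refcounts: pp0:1 pp1:1 pp2:1 pp3:1 pp4:1 pp5:1
Op 9: write(P1, v0, 194). refcount(pp5)=1 -> write in place. 6 ppages; refcounts: pp0:1 pp1:1 pp2:1 pp3:1 pp4:1 pp5:1

yes yes yes yes no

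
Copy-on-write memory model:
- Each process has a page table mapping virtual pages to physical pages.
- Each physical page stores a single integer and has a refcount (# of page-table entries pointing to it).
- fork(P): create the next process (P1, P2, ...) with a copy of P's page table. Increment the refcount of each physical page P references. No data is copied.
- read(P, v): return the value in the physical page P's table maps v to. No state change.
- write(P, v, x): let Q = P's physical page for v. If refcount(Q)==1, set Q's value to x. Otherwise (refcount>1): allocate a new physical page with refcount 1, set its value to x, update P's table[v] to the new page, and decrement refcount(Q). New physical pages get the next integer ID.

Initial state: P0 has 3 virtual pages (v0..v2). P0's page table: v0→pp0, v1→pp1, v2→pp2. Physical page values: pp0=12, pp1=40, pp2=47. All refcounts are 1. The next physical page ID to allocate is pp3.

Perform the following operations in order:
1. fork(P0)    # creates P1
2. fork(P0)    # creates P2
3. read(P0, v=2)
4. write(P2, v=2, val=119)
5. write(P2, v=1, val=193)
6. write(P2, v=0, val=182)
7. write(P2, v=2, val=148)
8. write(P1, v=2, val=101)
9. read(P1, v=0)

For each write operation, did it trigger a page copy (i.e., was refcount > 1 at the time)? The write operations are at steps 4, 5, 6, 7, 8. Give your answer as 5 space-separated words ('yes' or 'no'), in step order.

Op 1: fork(P0) -> P1. 3 ppages; refcounts: pp0:2 pp1:2 pp2:2
Op 2: fork(P0) -> P2. 3 ppages; refcounts: pp0:3 pp1:3 pp2:3
Op 3: read(P0, v2) -> 47. No state change.
Op 4: write(P2, v2, 119). refcount(pp2)=3>1 -> COPY to pp3. 4 ppages; refcounts: pp0:3 pp1:3 pp2:2 pp3:1
Op 5: write(P2, v1, 193). refcount(pp1)=3>1 -> COPY to pp4. 5 ppages; refcounts: pp0:3 pp1:2 pp2:2 pp3:1 pp4:1
Op 6: write(P2, v0, 182). refcount(pp0)=3>1 -> COPY to pp5. 6 ppages; refcounts: pp0:2 pp1:2 pp2:2 pp3:1 pp4:1 pp5:1
Op 7: write(P2, v2, 148). refcount(pp3)=1 -> write in place. 6 ppages; refcounts: pp0:2 pp1:2 pp2:2 pp3:1 pp4:1 pp5:1
Op 8: write(P1, v2, 101). refcount(pp2)=2>1 -> COPY to pp6. 7 ppages; refcounts: pp0:2 pp1:2 pp2:1 pp3:1 pp4:1 pp5:1 pp6:1
Op 9: read(P1, v0) -> 12. No state change.

yes yes yes no yes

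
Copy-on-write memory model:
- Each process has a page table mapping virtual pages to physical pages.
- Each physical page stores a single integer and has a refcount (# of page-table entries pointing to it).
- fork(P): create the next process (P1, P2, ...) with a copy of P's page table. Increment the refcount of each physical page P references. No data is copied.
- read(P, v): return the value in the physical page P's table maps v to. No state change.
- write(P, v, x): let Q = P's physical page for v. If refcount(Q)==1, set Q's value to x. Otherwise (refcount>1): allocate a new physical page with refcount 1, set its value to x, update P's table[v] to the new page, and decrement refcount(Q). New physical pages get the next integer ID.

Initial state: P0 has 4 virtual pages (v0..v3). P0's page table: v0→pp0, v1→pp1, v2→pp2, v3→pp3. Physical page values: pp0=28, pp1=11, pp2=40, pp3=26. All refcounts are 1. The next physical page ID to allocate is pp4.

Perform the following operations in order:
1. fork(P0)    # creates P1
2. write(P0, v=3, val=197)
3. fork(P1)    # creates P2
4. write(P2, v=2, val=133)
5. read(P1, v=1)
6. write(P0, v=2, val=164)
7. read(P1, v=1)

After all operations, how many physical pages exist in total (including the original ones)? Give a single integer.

Answer: 7

Derivation:
Op 1: fork(P0) -> P1. 4 ppages; refcounts: pp0:2 pp1:2 pp2:2 pp3:2
Op 2: write(P0, v3, 197). refcount(pp3)=2>1 -> COPY to pp4. 5 ppages; refcounts: pp0:2 pp1:2 pp2:2 pp3:1 pp4:1
Op 3: fork(P1) -> P2. 5 ppages; refcounts: pp0:3 pp1:3 pp2:3 pp3:2 pp4:1
Op 4: write(P2, v2, 133). refcount(pp2)=3>1 -> COPY to pp5. 6 ppages; refcounts: pp0:3 pp1:3 pp2:2 pp3:2 pp4:1 pp5:1
Op 5: read(P1, v1) -> 11. No state change.
Op 6: write(P0, v2, 164). refcount(pp2)=2>1 -> COPY to pp6. 7 ppages; refcounts: pp0:3 pp1:3 pp2:1 pp3:2 pp4:1 pp5:1 pp6:1
Op 7: read(P1, v1) -> 11. No state change.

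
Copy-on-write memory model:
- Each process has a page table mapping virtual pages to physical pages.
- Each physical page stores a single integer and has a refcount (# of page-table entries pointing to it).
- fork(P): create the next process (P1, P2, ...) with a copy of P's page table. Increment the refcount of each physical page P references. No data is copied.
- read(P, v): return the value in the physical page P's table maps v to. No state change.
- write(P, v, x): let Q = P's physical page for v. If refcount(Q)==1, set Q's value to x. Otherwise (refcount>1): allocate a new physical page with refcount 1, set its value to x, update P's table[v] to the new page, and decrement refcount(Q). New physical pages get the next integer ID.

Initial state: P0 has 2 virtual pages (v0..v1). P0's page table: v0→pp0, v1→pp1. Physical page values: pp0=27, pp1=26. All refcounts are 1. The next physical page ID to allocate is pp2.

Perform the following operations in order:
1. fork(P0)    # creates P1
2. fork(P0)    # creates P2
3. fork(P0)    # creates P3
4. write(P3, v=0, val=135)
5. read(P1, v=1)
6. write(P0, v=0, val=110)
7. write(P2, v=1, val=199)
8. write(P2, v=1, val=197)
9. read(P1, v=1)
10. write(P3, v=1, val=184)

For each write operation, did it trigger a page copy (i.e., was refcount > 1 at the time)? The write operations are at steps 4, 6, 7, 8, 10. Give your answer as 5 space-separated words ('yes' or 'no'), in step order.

Op 1: fork(P0) -> P1. 2 ppages; refcounts: pp0:2 pp1:2
Op 2: fork(P0) -> P2. 2 ppages; refcounts: pp0:3 pp1:3
Op 3: fork(P0) -> P3. 2 ppages; refcounts: pp0:4 pp1:4
Op 4: write(P3, v0, 135). refcount(pp0)=4>1 -> COPY to pp2. 3 ppages; refcounts: pp0:3 pp1:4 pp2:1
Op 5: read(P1, v1) -> 26. No state change.
Op 6: write(P0, v0, 110). refcount(pp0)=3>1 -> COPY to pp3. 4 ppages; refcounts: pp0:2 pp1:4 pp2:1 pp3:1
Op 7: write(P2, v1, 199). refcount(pp1)=4>1 -> COPY to pp4. 5 ppages; refcounts: pp0:2 pp1:3 pp2:1 pp3:1 pp4:1
Op 8: write(P2, v1, 197). refcount(pp4)=1 -> write in place. 5 ppages; refcounts: pp0:2 pp1:3 pp2:1 pp3:1 pp4:1
Op 9: read(P1, v1) -> 26. No state change.
Op 10: write(P3, v1, 184). refcount(pp1)=3>1 -> COPY to pp5. 6 ppages; refcounts: pp0:2 pp1:2 pp2:1 pp3:1 pp4:1 pp5:1

yes yes yes no yes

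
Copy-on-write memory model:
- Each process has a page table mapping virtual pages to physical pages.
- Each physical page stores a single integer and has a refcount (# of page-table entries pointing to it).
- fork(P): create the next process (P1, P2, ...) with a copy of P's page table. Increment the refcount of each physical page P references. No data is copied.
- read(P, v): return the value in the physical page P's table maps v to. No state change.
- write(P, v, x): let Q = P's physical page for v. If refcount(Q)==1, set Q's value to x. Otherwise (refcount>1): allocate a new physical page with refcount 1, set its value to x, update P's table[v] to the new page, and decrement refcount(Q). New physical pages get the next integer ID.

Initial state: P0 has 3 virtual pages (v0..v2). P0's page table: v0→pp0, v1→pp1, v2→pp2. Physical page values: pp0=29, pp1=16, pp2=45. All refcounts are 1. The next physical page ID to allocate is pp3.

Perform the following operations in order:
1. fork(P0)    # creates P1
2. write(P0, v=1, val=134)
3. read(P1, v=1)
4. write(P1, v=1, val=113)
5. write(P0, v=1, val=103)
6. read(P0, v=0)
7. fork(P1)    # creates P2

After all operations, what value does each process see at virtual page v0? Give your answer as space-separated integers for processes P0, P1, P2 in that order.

Answer: 29 29 29

Derivation:
Op 1: fork(P0) -> P1. 3 ppages; refcounts: pp0:2 pp1:2 pp2:2
Op 2: write(P0, v1, 134). refcount(pp1)=2>1 -> COPY to pp3. 4 ppages; refcounts: pp0:2 pp1:1 pp2:2 pp3:1
Op 3: read(P1, v1) -> 16. No state change.
Op 4: write(P1, v1, 113). refcount(pp1)=1 -> write in place. 4 ppages; refcounts: pp0:2 pp1:1 pp2:2 pp3:1
Op 5: write(P0, v1, 103). refcount(pp3)=1 -> write in place. 4 ppages; refcounts: pp0:2 pp1:1 pp2:2 pp3:1
Op 6: read(P0, v0) -> 29. No state change.
Op 7: fork(P1) -> P2. 4 ppages; refcounts: pp0:3 pp1:2 pp2:3 pp3:1
P0: v0 -> pp0 = 29
P1: v0 -> pp0 = 29
P2: v0 -> pp0 = 29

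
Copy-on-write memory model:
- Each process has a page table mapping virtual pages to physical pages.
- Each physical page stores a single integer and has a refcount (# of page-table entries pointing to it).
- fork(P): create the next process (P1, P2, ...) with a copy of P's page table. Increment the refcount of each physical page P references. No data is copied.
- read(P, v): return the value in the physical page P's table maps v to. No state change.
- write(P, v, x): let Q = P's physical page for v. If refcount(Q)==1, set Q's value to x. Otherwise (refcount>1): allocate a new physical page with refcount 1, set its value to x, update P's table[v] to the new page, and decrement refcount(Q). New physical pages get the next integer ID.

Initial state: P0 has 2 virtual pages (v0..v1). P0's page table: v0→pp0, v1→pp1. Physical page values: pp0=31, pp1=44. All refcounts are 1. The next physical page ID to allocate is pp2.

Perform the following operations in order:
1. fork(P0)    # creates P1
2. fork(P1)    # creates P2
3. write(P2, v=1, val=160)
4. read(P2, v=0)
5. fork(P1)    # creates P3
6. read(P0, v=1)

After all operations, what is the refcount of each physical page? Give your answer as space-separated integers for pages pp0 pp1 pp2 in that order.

Answer: 4 3 1

Derivation:
Op 1: fork(P0) -> P1. 2 ppages; refcounts: pp0:2 pp1:2
Op 2: fork(P1) -> P2. 2 ppages; refcounts: pp0:3 pp1:3
Op 3: write(P2, v1, 160). refcount(pp1)=3>1 -> COPY to pp2. 3 ppages; refcounts: pp0:3 pp1:2 pp2:1
Op 4: read(P2, v0) -> 31. No state change.
Op 5: fork(P1) -> P3. 3 ppages; refcounts: pp0:4 pp1:3 pp2:1
Op 6: read(P0, v1) -> 44. No state change.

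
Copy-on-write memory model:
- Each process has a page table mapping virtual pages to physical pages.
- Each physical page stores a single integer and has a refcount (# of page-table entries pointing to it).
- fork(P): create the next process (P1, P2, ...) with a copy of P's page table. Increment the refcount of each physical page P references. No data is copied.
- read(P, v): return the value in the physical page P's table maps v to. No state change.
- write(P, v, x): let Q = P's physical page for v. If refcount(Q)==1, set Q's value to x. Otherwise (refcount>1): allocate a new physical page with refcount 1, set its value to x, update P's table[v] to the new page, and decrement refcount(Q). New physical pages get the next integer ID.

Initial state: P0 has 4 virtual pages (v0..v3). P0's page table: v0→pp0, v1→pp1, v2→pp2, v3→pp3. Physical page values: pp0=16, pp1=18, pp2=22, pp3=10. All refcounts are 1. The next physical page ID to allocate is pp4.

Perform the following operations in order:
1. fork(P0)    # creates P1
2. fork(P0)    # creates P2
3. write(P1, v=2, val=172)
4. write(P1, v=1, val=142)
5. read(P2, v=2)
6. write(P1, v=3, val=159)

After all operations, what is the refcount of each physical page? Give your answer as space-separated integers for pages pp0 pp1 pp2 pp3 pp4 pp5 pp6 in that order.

Op 1: fork(P0) -> P1. 4 ppages; refcounts: pp0:2 pp1:2 pp2:2 pp3:2
Op 2: fork(P0) -> P2. 4 ppages; refcounts: pp0:3 pp1:3 pp2:3 pp3:3
Op 3: write(P1, v2, 172). refcount(pp2)=3>1 -> COPY to pp4. 5 ppages; refcounts: pp0:3 pp1:3 pp2:2 pp3:3 pp4:1
Op 4: write(P1, v1, 142). refcount(pp1)=3>1 -> COPY to pp5. 6 ppages; refcounts: pp0:3 pp1:2 pp2:2 pp3:3 pp4:1 pp5:1
Op 5: read(P2, v2) -> 22. No state change.
Op 6: write(P1, v3, 159). refcount(pp3)=3>1 -> COPY to pp6. 7 ppages; refcounts: pp0:3 pp1:2 pp2:2 pp3:2 pp4:1 pp5:1 pp6:1

Answer: 3 2 2 2 1 1 1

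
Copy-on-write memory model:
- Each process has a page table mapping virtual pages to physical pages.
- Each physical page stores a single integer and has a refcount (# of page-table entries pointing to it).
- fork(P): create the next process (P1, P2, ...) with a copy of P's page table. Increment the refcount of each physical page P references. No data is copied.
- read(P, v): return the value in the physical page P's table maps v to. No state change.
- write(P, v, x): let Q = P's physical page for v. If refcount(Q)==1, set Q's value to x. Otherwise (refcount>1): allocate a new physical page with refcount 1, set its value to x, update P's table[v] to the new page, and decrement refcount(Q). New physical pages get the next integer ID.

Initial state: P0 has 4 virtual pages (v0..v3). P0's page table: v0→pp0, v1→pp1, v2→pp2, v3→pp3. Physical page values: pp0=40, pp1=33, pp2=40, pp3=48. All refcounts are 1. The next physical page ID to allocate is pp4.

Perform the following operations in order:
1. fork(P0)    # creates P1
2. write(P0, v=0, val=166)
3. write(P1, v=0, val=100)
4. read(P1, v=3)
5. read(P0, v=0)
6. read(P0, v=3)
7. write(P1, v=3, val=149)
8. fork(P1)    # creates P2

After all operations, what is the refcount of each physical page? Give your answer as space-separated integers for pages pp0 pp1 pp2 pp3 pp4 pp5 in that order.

Answer: 2 3 3 1 1 2

Derivation:
Op 1: fork(P0) -> P1. 4 ppages; refcounts: pp0:2 pp1:2 pp2:2 pp3:2
Op 2: write(P0, v0, 166). refcount(pp0)=2>1 -> COPY to pp4. 5 ppages; refcounts: pp0:1 pp1:2 pp2:2 pp3:2 pp4:1
Op 3: write(P1, v0, 100). refcount(pp0)=1 -> write in place. 5 ppages; refcounts: pp0:1 pp1:2 pp2:2 pp3:2 pp4:1
Op 4: read(P1, v3) -> 48. No state change.
Op 5: read(P0, v0) -> 166. No state change.
Op 6: read(P0, v3) -> 48. No state change.
Op 7: write(P1, v3, 149). refcount(pp3)=2>1 -> COPY to pp5. 6 ppages; refcounts: pp0:1 pp1:2 pp2:2 pp3:1 pp4:1 pp5:1
Op 8: fork(P1) -> P2. 6 ppages; refcounts: pp0:2 pp1:3 pp2:3 pp3:1 pp4:1 pp5:2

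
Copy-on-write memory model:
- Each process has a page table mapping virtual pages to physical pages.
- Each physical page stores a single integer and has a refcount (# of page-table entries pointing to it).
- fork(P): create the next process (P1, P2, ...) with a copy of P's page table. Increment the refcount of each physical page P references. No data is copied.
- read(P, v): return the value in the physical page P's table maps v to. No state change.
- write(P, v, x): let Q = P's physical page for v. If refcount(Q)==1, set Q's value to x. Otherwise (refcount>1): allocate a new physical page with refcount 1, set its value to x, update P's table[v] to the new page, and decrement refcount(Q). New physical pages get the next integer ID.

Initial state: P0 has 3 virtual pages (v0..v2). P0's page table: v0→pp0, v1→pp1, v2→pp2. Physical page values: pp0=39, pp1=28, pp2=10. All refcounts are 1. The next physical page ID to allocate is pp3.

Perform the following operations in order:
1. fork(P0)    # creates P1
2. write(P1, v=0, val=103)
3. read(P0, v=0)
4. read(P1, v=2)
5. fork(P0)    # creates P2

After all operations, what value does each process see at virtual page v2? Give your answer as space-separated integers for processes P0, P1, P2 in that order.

Op 1: fork(P0) -> P1. 3 ppages; refcounts: pp0:2 pp1:2 pp2:2
Op 2: write(P1, v0, 103). refcount(pp0)=2>1 -> COPY to pp3. 4 ppages; refcounts: pp0:1 pp1:2 pp2:2 pp3:1
Op 3: read(P0, v0) -> 39. No state change.
Op 4: read(P1, v2) -> 10. No state change.
Op 5: fork(P0) -> P2. 4 ppages; refcounts: pp0:2 pp1:3 pp2:3 pp3:1
P0: v2 -> pp2 = 10
P1: v2 -> pp2 = 10
P2: v2 -> pp2 = 10

Answer: 10 10 10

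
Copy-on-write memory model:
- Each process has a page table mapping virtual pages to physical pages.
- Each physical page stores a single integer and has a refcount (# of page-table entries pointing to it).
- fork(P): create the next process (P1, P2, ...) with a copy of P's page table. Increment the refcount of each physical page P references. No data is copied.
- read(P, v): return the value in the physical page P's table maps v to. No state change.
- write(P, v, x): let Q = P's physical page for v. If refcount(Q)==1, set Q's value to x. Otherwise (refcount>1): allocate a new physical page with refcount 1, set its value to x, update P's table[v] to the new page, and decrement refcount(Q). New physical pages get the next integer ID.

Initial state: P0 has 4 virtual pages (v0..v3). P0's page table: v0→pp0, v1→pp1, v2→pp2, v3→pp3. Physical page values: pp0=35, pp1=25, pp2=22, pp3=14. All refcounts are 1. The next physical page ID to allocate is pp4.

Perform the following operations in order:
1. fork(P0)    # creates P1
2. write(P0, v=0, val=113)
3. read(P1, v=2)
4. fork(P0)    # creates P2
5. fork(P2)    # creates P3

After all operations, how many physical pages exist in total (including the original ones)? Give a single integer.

Answer: 5

Derivation:
Op 1: fork(P0) -> P1. 4 ppages; refcounts: pp0:2 pp1:2 pp2:2 pp3:2
Op 2: write(P0, v0, 113). refcount(pp0)=2>1 -> COPY to pp4. 5 ppages; refcounts: pp0:1 pp1:2 pp2:2 pp3:2 pp4:1
Op 3: read(P1, v2) -> 22. No state change.
Op 4: fork(P0) -> P2. 5 ppages; refcounts: pp0:1 pp1:3 pp2:3 pp3:3 pp4:2
Op 5: fork(P2) -> P3. 5 ppages; refcounts: pp0:1 pp1:4 pp2:4 pp3:4 pp4:3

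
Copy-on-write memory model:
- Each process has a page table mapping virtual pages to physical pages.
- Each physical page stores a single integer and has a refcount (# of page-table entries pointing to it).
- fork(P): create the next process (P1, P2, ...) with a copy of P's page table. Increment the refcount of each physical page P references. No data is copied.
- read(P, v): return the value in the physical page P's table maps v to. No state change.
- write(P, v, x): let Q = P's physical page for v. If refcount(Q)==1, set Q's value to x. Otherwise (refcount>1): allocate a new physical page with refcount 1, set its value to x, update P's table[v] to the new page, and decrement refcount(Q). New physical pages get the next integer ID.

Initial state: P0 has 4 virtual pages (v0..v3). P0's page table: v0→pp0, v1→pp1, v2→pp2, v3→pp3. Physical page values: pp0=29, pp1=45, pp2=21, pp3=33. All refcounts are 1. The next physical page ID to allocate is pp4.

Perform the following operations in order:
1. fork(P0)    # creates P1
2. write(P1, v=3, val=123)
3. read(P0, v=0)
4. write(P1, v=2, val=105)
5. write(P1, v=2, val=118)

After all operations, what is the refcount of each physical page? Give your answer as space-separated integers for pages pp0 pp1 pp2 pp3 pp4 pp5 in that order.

Answer: 2 2 1 1 1 1

Derivation:
Op 1: fork(P0) -> P1. 4 ppages; refcounts: pp0:2 pp1:2 pp2:2 pp3:2
Op 2: write(P1, v3, 123). refcount(pp3)=2>1 -> COPY to pp4. 5 ppages; refcounts: pp0:2 pp1:2 pp2:2 pp3:1 pp4:1
Op 3: read(P0, v0) -> 29. No state change.
Op 4: write(P1, v2, 105). refcount(pp2)=2>1 -> COPY to pp5. 6 ppages; refcounts: pp0:2 pp1:2 pp2:1 pp3:1 pp4:1 pp5:1
Op 5: write(P1, v2, 118). refcount(pp5)=1 -> write in place. 6 ppages; refcounts: pp0:2 pp1:2 pp2:1 pp3:1 pp4:1 pp5:1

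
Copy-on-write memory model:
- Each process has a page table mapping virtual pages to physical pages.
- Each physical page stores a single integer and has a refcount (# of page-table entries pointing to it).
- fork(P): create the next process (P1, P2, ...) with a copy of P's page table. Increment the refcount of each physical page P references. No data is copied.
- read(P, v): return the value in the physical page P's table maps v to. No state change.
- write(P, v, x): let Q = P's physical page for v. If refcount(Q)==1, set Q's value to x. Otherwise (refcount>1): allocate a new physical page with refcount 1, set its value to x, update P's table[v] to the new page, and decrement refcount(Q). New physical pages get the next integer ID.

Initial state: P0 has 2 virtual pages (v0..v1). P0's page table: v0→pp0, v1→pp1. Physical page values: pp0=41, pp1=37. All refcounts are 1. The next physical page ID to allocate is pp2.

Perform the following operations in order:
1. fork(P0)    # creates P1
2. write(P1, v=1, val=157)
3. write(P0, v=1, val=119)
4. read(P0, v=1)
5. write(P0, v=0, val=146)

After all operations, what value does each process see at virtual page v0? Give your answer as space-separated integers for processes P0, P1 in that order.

Answer: 146 41

Derivation:
Op 1: fork(P0) -> P1. 2 ppages; refcounts: pp0:2 pp1:2
Op 2: write(P1, v1, 157). refcount(pp1)=2>1 -> COPY to pp2. 3 ppages; refcounts: pp0:2 pp1:1 pp2:1
Op 3: write(P0, v1, 119). refcount(pp1)=1 -> write in place. 3 ppages; refcounts: pp0:2 pp1:1 pp2:1
Op 4: read(P0, v1) -> 119. No state change.
Op 5: write(P0, v0, 146). refcount(pp0)=2>1 -> COPY to pp3. 4 ppages; refcounts: pp0:1 pp1:1 pp2:1 pp3:1
P0: v0 -> pp3 = 146
P1: v0 -> pp0 = 41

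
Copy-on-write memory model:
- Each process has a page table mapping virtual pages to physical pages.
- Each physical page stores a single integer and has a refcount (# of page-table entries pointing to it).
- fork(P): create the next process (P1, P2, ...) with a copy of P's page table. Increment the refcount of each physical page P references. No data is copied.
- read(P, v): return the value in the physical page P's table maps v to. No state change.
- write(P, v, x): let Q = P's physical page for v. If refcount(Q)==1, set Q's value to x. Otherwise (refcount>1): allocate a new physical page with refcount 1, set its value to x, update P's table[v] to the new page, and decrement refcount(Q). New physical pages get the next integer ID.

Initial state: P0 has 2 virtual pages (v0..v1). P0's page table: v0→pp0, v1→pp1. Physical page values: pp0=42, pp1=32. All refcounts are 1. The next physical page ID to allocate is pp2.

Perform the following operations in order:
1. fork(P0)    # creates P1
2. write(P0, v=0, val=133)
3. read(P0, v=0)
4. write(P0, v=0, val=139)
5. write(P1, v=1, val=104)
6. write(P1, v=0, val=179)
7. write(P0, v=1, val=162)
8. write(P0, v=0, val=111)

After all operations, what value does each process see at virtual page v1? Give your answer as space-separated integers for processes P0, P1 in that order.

Op 1: fork(P0) -> P1. 2 ppages; refcounts: pp0:2 pp1:2
Op 2: write(P0, v0, 133). refcount(pp0)=2>1 -> COPY to pp2. 3 ppages; refcounts: pp0:1 pp1:2 pp2:1
Op 3: read(P0, v0) -> 133. No state change.
Op 4: write(P0, v0, 139). refcount(pp2)=1 -> write in place. 3 ppages; refcounts: pp0:1 pp1:2 pp2:1
Op 5: write(P1, v1, 104). refcount(pp1)=2>1 -> COPY to pp3. 4 ppages; refcounts: pp0:1 pp1:1 pp2:1 pp3:1
Op 6: write(P1, v0, 179). refcount(pp0)=1 -> write in place. 4 ppages; refcounts: pp0:1 pp1:1 pp2:1 pp3:1
Op 7: write(P0, v1, 162). refcount(pp1)=1 -> write in place. 4 ppages; refcounts: pp0:1 pp1:1 pp2:1 pp3:1
Op 8: write(P0, v0, 111). refcount(pp2)=1 -> write in place. 4 ppages; refcounts: pp0:1 pp1:1 pp2:1 pp3:1
P0: v1 -> pp1 = 162
P1: v1 -> pp3 = 104

Answer: 162 104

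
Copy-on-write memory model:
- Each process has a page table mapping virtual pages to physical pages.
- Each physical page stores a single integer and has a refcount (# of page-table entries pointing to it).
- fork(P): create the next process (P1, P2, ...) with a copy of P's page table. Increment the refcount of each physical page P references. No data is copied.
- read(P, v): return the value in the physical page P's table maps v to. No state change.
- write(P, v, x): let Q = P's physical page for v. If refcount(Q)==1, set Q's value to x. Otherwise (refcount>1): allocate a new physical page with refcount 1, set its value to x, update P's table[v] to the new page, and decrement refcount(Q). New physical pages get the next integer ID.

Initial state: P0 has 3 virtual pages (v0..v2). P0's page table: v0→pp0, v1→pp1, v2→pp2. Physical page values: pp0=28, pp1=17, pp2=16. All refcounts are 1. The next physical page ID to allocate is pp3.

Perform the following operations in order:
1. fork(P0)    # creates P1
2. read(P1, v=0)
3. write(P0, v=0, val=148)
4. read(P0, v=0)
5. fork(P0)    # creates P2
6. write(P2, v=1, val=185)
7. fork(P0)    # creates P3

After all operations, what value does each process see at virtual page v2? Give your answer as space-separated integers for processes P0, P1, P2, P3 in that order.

Op 1: fork(P0) -> P1. 3 ppages; refcounts: pp0:2 pp1:2 pp2:2
Op 2: read(P1, v0) -> 28. No state change.
Op 3: write(P0, v0, 148). refcount(pp0)=2>1 -> COPY to pp3. 4 ppages; refcounts: pp0:1 pp1:2 pp2:2 pp3:1
Op 4: read(P0, v0) -> 148. No state change.
Op 5: fork(P0) -> P2. 4 ppages; refcounts: pp0:1 pp1:3 pp2:3 pp3:2
Op 6: write(P2, v1, 185). refcount(pp1)=3>1 -> COPY to pp4. 5 ppages; refcounts: pp0:1 pp1:2 pp2:3 pp3:2 pp4:1
Op 7: fork(P0) -> P3. 5 ppages; refcounts: pp0:1 pp1:3 pp2:4 pp3:3 pp4:1
P0: v2 -> pp2 = 16
P1: v2 -> pp2 = 16
P2: v2 -> pp2 = 16
P3: v2 -> pp2 = 16

Answer: 16 16 16 16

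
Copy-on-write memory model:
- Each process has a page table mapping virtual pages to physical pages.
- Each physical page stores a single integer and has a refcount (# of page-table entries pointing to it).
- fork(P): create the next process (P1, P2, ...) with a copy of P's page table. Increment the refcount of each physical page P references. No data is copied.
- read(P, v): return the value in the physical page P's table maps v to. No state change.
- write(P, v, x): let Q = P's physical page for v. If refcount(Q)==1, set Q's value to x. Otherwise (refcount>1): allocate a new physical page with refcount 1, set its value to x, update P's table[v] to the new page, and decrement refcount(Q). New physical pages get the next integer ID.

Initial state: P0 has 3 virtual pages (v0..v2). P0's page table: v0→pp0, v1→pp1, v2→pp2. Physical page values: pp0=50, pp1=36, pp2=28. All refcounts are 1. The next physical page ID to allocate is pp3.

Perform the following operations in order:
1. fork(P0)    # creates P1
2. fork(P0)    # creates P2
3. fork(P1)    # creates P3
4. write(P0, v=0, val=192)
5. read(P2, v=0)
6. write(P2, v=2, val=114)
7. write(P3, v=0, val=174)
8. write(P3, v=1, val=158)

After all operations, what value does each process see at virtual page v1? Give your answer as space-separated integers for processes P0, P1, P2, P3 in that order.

Answer: 36 36 36 158

Derivation:
Op 1: fork(P0) -> P1. 3 ppages; refcounts: pp0:2 pp1:2 pp2:2
Op 2: fork(P0) -> P2. 3 ppages; refcounts: pp0:3 pp1:3 pp2:3
Op 3: fork(P1) -> P3. 3 ppages; refcounts: pp0:4 pp1:4 pp2:4
Op 4: write(P0, v0, 192). refcount(pp0)=4>1 -> COPY to pp3. 4 ppages; refcounts: pp0:3 pp1:4 pp2:4 pp3:1
Op 5: read(P2, v0) -> 50. No state change.
Op 6: write(P2, v2, 114). refcount(pp2)=4>1 -> COPY to pp4. 5 ppages; refcounts: pp0:3 pp1:4 pp2:3 pp3:1 pp4:1
Op 7: write(P3, v0, 174). refcount(pp0)=3>1 -> COPY to pp5. 6 ppages; refcounts: pp0:2 pp1:4 pp2:3 pp3:1 pp4:1 pp5:1
Op 8: write(P3, v1, 158). refcount(pp1)=4>1 -> COPY to pp6. 7 ppages; refcounts: pp0:2 pp1:3 pp2:3 pp3:1 pp4:1 pp5:1 pp6:1
P0: v1 -> pp1 = 36
P1: v1 -> pp1 = 36
P2: v1 -> pp1 = 36
P3: v1 -> pp6 = 158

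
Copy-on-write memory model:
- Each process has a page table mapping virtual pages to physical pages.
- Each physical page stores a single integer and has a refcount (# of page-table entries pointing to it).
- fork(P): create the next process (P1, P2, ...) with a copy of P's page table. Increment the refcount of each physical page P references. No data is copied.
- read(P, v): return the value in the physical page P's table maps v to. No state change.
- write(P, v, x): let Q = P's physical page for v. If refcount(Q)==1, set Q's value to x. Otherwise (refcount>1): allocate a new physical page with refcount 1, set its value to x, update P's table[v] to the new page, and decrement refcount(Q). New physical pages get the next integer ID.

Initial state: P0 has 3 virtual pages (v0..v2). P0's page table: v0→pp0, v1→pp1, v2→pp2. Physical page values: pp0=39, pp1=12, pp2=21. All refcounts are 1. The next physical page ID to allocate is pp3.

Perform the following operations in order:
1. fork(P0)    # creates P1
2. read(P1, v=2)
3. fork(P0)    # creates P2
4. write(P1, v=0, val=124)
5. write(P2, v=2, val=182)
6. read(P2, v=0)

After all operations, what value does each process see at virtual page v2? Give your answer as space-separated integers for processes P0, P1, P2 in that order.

Answer: 21 21 182

Derivation:
Op 1: fork(P0) -> P1. 3 ppages; refcounts: pp0:2 pp1:2 pp2:2
Op 2: read(P1, v2) -> 21. No state change.
Op 3: fork(P0) -> P2. 3 ppages; refcounts: pp0:3 pp1:3 pp2:3
Op 4: write(P1, v0, 124). refcount(pp0)=3>1 -> COPY to pp3. 4 ppages; refcounts: pp0:2 pp1:3 pp2:3 pp3:1
Op 5: write(P2, v2, 182). refcount(pp2)=3>1 -> COPY to pp4. 5 ppages; refcounts: pp0:2 pp1:3 pp2:2 pp3:1 pp4:1
Op 6: read(P2, v0) -> 39. No state change.
P0: v2 -> pp2 = 21
P1: v2 -> pp2 = 21
P2: v2 -> pp4 = 182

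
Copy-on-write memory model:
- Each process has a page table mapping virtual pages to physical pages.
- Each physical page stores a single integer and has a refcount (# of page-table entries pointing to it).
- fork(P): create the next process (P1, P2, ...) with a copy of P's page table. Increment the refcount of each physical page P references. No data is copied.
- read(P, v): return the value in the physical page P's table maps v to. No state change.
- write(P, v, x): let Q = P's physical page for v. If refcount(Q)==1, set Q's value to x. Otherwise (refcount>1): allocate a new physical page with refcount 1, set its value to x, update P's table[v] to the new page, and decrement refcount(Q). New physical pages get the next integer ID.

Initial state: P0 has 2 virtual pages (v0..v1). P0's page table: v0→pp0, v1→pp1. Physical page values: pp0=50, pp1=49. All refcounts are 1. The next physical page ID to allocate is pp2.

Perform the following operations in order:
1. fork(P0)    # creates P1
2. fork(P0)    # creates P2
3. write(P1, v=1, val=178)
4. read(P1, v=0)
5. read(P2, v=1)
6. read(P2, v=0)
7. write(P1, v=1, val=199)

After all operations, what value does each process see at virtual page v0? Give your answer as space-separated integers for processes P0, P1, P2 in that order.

Op 1: fork(P0) -> P1. 2 ppages; refcounts: pp0:2 pp1:2
Op 2: fork(P0) -> P2. 2 ppages; refcounts: pp0:3 pp1:3
Op 3: write(P1, v1, 178). refcount(pp1)=3>1 -> COPY to pp2. 3 ppages; refcounts: pp0:3 pp1:2 pp2:1
Op 4: read(P1, v0) -> 50. No state change.
Op 5: read(P2, v1) -> 49. No state change.
Op 6: read(P2, v0) -> 50. No state change.
Op 7: write(P1, v1, 199). refcount(pp2)=1 -> write in place. 3 ppages; refcounts: pp0:3 pp1:2 pp2:1
P0: v0 -> pp0 = 50
P1: v0 -> pp0 = 50
P2: v0 -> pp0 = 50

Answer: 50 50 50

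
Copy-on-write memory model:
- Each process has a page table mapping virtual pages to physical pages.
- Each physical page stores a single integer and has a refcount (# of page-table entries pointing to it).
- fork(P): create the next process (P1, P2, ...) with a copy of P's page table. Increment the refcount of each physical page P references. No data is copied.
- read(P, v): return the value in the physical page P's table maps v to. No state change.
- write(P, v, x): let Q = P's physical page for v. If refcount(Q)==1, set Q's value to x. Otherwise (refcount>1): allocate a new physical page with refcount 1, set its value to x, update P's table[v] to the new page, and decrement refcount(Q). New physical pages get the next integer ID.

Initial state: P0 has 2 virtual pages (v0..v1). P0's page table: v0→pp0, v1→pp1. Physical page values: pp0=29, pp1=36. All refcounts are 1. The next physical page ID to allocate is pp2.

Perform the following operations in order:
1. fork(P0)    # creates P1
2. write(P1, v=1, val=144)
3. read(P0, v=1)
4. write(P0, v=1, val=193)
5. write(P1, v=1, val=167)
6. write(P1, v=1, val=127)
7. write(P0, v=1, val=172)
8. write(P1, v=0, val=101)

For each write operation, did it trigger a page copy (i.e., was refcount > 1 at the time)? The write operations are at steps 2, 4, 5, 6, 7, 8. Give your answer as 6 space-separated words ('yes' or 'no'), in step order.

Op 1: fork(P0) -> P1. 2 ppages; refcounts: pp0:2 pp1:2
Op 2: write(P1, v1, 144). refcount(pp1)=2>1 -> COPY to pp2. 3 ppages; refcounts: pp0:2 pp1:1 pp2:1
Op 3: read(P0, v1) -> 36. No state change.
Op 4: write(P0, v1, 193). refcount(pp1)=1 -> write in place. 3 ppages; refcounts: pp0:2 pp1:1 pp2:1
Op 5: write(P1, v1, 167). refcount(pp2)=1 -> write in place. 3 ppages; refcounts: pp0:2 pp1:1 pp2:1
Op 6: write(P1, v1, 127). refcount(pp2)=1 -> write in place. 3 ppages; refcounts: pp0:2 pp1:1 pp2:1
Op 7: write(P0, v1, 172). refcount(pp1)=1 -> write in place. 3 ppages; refcounts: pp0:2 pp1:1 pp2:1
Op 8: write(P1, v0, 101). refcount(pp0)=2>1 -> COPY to pp3. 4 ppages; refcounts: pp0:1 pp1:1 pp2:1 pp3:1

yes no no no no yes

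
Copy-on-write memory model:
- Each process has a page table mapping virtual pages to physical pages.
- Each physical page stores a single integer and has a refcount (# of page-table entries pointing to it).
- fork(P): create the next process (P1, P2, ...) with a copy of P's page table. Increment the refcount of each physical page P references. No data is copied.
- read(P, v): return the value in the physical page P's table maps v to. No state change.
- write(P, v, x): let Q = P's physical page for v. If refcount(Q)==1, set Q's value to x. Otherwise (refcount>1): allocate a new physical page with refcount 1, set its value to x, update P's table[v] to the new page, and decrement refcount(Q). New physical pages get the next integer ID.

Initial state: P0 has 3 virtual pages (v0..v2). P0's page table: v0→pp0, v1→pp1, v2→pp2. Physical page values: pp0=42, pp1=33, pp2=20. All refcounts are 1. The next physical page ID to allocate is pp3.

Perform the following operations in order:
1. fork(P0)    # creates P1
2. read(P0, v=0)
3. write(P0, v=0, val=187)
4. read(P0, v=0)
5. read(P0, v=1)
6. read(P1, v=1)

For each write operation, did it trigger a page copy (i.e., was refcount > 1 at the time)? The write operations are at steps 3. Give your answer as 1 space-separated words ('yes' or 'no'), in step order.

Op 1: fork(P0) -> P1. 3 ppages; refcounts: pp0:2 pp1:2 pp2:2
Op 2: read(P0, v0) -> 42. No state change.
Op 3: write(P0, v0, 187). refcount(pp0)=2>1 -> COPY to pp3. 4 ppages; refcounts: pp0:1 pp1:2 pp2:2 pp3:1
Op 4: read(P0, v0) -> 187. No state change.
Op 5: read(P0, v1) -> 33. No state change.
Op 6: read(P1, v1) -> 33. No state change.

yes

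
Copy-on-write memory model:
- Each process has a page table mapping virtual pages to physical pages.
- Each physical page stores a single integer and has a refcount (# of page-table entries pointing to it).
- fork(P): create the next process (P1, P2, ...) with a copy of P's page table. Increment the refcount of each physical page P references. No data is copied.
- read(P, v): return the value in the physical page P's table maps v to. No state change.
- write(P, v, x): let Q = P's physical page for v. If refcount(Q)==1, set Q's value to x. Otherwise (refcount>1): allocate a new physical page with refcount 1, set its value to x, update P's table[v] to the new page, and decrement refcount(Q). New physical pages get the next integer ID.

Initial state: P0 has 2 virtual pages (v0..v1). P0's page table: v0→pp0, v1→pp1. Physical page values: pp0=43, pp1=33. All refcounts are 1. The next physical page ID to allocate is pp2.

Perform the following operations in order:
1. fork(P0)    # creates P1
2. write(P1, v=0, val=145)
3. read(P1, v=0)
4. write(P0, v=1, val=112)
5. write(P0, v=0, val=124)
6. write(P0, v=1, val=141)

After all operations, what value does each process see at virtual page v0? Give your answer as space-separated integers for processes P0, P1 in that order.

Answer: 124 145

Derivation:
Op 1: fork(P0) -> P1. 2 ppages; refcounts: pp0:2 pp1:2
Op 2: write(P1, v0, 145). refcount(pp0)=2>1 -> COPY to pp2. 3 ppages; refcounts: pp0:1 pp1:2 pp2:1
Op 3: read(P1, v0) -> 145. No state change.
Op 4: write(P0, v1, 112). refcount(pp1)=2>1 -> COPY to pp3. 4 ppages; refcounts: pp0:1 pp1:1 pp2:1 pp3:1
Op 5: write(P0, v0, 124). refcount(pp0)=1 -> write in place. 4 ppages; refcounts: pp0:1 pp1:1 pp2:1 pp3:1
Op 6: write(P0, v1, 141). refcount(pp3)=1 -> write in place. 4 ppages; refcounts: pp0:1 pp1:1 pp2:1 pp3:1
P0: v0 -> pp0 = 124
P1: v0 -> pp2 = 145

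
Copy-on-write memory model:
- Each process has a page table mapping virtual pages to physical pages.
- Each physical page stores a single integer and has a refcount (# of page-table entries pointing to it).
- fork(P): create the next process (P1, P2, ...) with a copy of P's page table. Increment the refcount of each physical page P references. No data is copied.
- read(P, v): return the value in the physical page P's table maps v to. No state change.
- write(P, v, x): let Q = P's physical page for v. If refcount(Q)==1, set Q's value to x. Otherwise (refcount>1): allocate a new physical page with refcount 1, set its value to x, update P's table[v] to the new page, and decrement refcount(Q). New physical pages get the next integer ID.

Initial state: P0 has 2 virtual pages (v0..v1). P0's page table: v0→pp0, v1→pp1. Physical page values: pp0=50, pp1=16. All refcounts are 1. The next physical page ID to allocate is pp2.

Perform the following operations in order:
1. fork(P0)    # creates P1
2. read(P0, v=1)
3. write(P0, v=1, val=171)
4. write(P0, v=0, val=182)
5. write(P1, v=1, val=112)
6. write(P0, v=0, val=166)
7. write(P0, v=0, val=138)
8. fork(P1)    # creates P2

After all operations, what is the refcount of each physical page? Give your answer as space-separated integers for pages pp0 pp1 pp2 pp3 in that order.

Answer: 2 2 1 1

Derivation:
Op 1: fork(P0) -> P1. 2 ppages; refcounts: pp0:2 pp1:2
Op 2: read(P0, v1) -> 16. No state change.
Op 3: write(P0, v1, 171). refcount(pp1)=2>1 -> COPY to pp2. 3 ppages; refcounts: pp0:2 pp1:1 pp2:1
Op 4: write(P0, v0, 182). refcount(pp0)=2>1 -> COPY to pp3. 4 ppages; refcounts: pp0:1 pp1:1 pp2:1 pp3:1
Op 5: write(P1, v1, 112). refcount(pp1)=1 -> write in place. 4 ppages; refcounts: pp0:1 pp1:1 pp2:1 pp3:1
Op 6: write(P0, v0, 166). refcount(pp3)=1 -> write in place. 4 ppages; refcounts: pp0:1 pp1:1 pp2:1 pp3:1
Op 7: write(P0, v0, 138). refcount(pp3)=1 -> write in place. 4 ppages; refcounts: pp0:1 pp1:1 pp2:1 pp3:1
Op 8: fork(P1) -> P2. 4 ppages; refcounts: pp0:2 pp1:2 pp2:1 pp3:1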